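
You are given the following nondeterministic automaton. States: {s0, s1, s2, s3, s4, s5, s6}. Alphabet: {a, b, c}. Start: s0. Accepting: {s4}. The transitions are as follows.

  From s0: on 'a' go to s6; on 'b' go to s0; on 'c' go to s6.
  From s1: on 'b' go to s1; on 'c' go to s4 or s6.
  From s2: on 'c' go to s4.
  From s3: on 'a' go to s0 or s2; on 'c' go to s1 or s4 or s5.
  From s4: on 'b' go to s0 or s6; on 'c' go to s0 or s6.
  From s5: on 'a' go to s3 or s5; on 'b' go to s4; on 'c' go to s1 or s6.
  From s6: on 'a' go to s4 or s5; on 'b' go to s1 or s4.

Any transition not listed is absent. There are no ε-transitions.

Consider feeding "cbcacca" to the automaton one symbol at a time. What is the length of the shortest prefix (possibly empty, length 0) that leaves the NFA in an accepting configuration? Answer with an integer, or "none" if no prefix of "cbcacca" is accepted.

2

Start in {s0}.
Read 'c': {s0} → {s6}.
Read 'b': {s6} → {s1, s4}.
None of the earlier sets intersect F, but {s1, s4} does.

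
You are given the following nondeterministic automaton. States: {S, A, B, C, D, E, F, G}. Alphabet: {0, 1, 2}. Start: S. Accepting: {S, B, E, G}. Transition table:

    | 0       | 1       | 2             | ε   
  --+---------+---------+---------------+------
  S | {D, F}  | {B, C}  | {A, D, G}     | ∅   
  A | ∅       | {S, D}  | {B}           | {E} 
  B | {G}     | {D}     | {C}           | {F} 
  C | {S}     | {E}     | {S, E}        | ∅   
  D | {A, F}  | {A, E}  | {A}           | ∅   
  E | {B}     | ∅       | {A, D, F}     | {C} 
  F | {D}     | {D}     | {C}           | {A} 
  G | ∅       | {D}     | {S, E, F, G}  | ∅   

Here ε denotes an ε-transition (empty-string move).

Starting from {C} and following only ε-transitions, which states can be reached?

{C}

Begin with {C}.
No ε-moves leave this set, so the closure equals the set itself.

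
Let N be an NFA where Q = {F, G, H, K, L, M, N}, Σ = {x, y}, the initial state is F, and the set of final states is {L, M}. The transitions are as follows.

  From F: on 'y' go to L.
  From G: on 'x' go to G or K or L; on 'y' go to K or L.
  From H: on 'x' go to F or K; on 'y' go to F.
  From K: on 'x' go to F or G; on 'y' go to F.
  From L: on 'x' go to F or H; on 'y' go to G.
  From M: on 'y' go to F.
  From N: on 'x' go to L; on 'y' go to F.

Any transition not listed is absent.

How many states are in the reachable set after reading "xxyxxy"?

0

Start in {F}.
Read 'x': {F} → ∅.
The set is empty and remains empty for the remaining 5 symbols.
That set has 0 states.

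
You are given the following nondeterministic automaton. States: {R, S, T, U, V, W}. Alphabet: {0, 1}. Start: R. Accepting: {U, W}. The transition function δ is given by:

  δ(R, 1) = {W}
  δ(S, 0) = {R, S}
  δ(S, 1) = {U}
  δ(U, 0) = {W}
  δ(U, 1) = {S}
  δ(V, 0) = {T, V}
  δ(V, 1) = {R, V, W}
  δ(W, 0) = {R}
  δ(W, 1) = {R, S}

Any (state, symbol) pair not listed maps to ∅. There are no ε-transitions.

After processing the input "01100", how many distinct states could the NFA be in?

0

Start in {R}.
Read '0': {R} → ∅.
The set is empty and remains empty for the remaining 4 symbols.
That set has 0 states.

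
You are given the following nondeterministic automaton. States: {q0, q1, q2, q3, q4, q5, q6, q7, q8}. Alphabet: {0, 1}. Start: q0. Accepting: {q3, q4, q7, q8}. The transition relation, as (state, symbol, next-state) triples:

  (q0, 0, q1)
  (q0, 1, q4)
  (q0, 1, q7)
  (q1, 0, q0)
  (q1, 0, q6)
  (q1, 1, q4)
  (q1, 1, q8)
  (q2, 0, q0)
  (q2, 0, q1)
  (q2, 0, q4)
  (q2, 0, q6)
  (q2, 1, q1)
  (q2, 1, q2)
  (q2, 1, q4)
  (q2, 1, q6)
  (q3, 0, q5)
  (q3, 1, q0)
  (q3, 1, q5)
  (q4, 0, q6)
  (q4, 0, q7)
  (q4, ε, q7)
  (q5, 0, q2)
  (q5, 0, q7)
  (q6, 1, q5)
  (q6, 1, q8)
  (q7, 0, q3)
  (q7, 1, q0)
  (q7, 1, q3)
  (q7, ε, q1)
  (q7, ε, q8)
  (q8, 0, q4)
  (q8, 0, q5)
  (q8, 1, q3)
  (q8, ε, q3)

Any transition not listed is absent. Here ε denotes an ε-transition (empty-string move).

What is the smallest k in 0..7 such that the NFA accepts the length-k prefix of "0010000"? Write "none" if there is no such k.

3

Start in {q0}.
Read '0': {q0} → {q1}.
Read '0': {q1} → {q0, q6}.
Read '1': {q0, q6} → {q1, q3, q4, q5, q7, q8}.
None of the earlier sets intersect F, but {q1, q3, q4, q5, q7, q8} does.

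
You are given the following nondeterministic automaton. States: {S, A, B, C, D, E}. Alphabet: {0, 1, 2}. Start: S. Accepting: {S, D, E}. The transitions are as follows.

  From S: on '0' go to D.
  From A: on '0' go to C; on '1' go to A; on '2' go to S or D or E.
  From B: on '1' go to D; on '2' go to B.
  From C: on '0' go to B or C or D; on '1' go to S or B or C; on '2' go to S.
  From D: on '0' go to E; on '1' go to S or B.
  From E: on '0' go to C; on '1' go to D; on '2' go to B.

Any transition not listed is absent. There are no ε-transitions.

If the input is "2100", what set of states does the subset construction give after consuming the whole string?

∅

Start in {S}.
Read '2': S→∅; now ∅.
The set is empty and remains empty for the remaining 3 symbols.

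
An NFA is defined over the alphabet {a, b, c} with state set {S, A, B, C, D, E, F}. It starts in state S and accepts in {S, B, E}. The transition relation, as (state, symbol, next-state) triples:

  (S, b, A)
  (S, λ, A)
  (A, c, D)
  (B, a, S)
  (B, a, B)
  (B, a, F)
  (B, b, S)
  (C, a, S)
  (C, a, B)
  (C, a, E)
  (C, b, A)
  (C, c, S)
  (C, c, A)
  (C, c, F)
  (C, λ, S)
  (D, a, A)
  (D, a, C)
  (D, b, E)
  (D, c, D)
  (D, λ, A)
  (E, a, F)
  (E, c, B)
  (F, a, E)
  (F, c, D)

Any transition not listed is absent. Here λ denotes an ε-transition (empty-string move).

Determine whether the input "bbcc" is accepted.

No

Start: ε-closure({S}) = {S, A}.
Read 'b': S→{A}, A→∅; now {A}.
Read 'b': A→∅; now ∅.
The set is empty and remains empty for the remaining 2 symbols.
The final set ∅ contains no accepting state.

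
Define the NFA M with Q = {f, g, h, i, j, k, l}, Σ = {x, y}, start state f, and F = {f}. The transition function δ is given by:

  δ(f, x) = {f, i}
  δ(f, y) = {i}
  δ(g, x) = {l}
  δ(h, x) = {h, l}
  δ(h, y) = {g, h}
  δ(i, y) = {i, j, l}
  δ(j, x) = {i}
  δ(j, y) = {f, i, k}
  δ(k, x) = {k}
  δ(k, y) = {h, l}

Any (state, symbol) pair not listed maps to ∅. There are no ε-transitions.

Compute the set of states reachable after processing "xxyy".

{f, i, j, k, l}

Start in {f}.
Read 'x': {f} → {f, i}.
Read 'x': {f, i} → {f, i}.
Read 'y': {f, i} → {i, j, l}.
Read 'y': {i, j, l} → {f, i, j, k, l}.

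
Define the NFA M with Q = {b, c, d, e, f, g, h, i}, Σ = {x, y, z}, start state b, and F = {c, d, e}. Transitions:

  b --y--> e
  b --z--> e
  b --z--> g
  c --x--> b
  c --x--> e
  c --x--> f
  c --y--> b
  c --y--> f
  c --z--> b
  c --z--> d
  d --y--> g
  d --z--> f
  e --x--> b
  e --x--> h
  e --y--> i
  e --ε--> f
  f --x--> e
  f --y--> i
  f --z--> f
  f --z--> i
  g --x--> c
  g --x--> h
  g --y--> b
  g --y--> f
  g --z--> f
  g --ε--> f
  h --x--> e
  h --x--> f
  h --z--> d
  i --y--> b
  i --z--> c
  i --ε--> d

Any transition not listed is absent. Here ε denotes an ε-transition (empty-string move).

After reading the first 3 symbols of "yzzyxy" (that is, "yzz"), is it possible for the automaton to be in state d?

Start in {b}.
Read 'y': {b} → {e, f}.
Read 'z': {e, f} → {d, f, i}.
Read 'z': {d, f, i} → {c, d, f, i}.
State d is in {c, d, f, i}.

Yes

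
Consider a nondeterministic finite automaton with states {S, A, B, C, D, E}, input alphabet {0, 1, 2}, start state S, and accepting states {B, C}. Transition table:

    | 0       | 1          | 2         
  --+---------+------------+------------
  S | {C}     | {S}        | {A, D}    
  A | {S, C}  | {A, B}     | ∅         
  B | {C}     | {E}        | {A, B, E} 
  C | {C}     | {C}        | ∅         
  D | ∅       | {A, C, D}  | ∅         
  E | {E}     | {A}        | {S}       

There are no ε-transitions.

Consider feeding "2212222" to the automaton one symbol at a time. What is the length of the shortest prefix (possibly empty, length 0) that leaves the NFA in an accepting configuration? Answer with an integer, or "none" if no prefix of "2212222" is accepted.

none

Start in {S}.
Read '2': S→{A, D}; now {A, D}.
Read '2': A→∅, D→∅; now ∅.
The set is empty and remains empty for the remaining 5 symbols.
No reachable set along the way intersects F.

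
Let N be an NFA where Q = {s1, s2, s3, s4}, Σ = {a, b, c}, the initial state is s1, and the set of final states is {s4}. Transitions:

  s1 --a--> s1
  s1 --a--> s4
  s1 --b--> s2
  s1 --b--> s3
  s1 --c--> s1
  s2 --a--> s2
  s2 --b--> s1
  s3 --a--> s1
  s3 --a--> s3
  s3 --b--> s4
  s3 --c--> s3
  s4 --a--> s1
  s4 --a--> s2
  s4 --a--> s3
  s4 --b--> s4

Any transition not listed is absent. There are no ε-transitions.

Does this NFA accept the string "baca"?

Start in {s1}.
Read 'b': s1→{s2, s3}; now {s2, s3}.
Read 'a': s2→{s2}, s3→{s1, s3}; now {s1, s2, s3}.
Read 'c': s1→{s1}, s2→∅, s3→{s3}; now {s1, s3}.
Read 'a': s1→{s1, s4}, s3→{s1, s3}; now {s1, s3, s4}.
The final set {s1, s3, s4} contains the accepting state s4.

Yes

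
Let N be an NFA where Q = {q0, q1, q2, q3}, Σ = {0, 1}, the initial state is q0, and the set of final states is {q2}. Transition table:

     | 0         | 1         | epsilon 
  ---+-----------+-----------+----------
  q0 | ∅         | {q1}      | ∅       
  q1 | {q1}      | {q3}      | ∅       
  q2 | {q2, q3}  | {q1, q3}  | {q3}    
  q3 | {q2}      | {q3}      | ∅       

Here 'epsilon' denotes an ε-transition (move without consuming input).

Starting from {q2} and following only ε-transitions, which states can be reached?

Begin with {q2}.
ε-move q2 → q3; add q3.

{q2, q3}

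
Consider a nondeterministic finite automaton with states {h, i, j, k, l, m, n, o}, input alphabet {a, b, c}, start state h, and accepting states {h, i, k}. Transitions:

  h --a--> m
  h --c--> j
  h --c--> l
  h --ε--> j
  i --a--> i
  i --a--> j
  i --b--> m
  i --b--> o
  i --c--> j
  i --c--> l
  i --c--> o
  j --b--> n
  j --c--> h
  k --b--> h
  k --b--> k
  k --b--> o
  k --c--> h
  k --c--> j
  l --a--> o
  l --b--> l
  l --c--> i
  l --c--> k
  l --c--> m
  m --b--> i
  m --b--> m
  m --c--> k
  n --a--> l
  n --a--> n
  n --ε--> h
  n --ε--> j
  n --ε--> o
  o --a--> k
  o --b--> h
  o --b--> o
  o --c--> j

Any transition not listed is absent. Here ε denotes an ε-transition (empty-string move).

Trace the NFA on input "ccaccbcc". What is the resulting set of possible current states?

{h, i, j, k, l, m, o}

Start: ε-closure({h}) = {h, j}.
Read 'c': h→{j, l}, j→{h}; now {h, j, l}.
Read 'c': h→{j, l}, j→{h}, l→{i, k, m}; now {h, i, j, k, l, m}.
Read 'a': h→{m}, i→{i, j}, j→∅, k→∅, l→{o}, m→∅; now {i, j, m, o}.
Read 'c': i→{j, l, o}, j→{h}, m→{k}, o→{j}; now {h, j, k, l, o}.
Read 'c': h→{j, l}, j→{h}, k→{h, j}, l→{i, k, m}, o→{j}; now {h, i, j, k, l, m}.
Read 'b': h→∅, i→{m, o}, j→{n}, k→{h, k, o}, l→{l}, m→{i, m}; union {h, i, k, l, m, n, o}; ε-closure = {h, i, j, k, l, m, n, o}.
Read 'c': h→{j, l}, i→{j, l, o}, j→{h}, k→{h, j}, l→{i, k, m}, m→{k}, n→∅, o→{j}; now {h, i, j, k, l, m, o}.
Read 'c': h→{j, l}, i→{j, l, o}, j→{h}, k→{h, j}, l→{i, k, m}, m→{k}, o→{j}; now {h, i, j, k, l, m, o}.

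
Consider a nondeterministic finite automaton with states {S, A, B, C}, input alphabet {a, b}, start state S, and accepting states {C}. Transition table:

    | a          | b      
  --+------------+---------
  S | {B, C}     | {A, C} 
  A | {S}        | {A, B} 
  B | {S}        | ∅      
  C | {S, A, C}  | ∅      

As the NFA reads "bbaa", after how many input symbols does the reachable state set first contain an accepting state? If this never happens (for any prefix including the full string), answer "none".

1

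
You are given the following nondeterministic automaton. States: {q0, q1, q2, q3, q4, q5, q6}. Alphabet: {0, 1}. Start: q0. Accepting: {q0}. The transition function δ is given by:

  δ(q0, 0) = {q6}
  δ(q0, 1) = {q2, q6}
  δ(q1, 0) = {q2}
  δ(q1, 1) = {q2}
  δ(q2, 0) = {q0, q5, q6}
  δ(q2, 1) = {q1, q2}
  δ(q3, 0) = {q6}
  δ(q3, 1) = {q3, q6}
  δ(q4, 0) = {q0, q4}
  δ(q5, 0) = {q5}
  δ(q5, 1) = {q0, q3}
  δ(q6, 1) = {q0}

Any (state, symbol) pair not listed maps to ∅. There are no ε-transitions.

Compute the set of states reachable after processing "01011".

{q2, q6}

Start in {q0}.
Read '0': q0→{q6}; now {q6}.
Read '1': q6→{q0}; now {q0}.
Read '0': q0→{q6}; now {q6}.
Read '1': q6→{q0}; now {q0}.
Read '1': q0→{q2, q6}; now {q2, q6}.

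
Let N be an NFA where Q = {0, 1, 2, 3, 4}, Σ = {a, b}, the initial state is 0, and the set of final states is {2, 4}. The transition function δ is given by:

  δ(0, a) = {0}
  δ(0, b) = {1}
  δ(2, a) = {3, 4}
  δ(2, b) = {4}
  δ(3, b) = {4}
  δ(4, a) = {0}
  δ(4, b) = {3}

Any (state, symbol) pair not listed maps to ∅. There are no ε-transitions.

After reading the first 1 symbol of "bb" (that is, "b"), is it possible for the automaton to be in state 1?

Start in {0}.
Read 'b': 0→{1}; now {1}.
State 1 is in {1}.

Yes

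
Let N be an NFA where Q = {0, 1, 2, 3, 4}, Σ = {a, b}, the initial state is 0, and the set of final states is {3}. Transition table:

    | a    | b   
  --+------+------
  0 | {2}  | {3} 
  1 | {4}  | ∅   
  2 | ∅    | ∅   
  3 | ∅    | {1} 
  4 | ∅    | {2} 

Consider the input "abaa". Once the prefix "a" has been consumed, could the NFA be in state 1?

Start in {0}.
Read 'a': 0→{2}; now {2}.
State 1 is not in {2}.

No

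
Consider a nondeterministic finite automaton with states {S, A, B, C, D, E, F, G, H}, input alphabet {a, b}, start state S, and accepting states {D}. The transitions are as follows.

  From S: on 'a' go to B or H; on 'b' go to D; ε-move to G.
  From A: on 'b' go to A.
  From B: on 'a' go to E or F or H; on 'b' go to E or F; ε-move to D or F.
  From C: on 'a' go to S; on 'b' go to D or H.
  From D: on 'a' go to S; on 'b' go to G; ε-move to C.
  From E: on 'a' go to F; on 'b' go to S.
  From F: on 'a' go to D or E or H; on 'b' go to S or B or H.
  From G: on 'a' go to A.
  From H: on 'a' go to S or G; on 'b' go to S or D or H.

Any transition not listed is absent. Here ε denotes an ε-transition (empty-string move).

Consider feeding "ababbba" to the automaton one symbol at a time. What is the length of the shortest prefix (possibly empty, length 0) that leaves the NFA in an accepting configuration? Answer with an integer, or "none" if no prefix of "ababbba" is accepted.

1

Start: ε-closure({S}) = {S, G}.
Read 'a': {S, G} → {A, B, C, D, F, H}.
None of the earlier sets intersect F, but {A, B, C, D, F, H} does.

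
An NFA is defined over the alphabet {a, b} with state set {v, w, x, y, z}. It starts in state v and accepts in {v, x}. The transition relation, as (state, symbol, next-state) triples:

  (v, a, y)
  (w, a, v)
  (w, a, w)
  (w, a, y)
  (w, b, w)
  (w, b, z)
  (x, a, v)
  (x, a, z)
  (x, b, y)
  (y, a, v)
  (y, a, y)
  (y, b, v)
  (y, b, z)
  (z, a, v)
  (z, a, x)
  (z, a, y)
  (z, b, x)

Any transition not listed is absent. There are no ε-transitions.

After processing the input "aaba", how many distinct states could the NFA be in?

3

Start in {v}.
Read 'a': {v} → {y}.
Read 'a': {y} → {v, y}.
Read 'b': {v, y} → {v, z}.
Read 'a': {v, z} → {v, x, y}.
That set has 3 states.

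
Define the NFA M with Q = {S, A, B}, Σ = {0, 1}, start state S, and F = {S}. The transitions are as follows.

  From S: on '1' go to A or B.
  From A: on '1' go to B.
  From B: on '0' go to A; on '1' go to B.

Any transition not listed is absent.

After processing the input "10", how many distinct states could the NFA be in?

1

Start in {S}.
Read '1': S→{A, B}; now {A, B}.
Read '0': A→∅, B→{A}; now {A}.
That set has 1 state.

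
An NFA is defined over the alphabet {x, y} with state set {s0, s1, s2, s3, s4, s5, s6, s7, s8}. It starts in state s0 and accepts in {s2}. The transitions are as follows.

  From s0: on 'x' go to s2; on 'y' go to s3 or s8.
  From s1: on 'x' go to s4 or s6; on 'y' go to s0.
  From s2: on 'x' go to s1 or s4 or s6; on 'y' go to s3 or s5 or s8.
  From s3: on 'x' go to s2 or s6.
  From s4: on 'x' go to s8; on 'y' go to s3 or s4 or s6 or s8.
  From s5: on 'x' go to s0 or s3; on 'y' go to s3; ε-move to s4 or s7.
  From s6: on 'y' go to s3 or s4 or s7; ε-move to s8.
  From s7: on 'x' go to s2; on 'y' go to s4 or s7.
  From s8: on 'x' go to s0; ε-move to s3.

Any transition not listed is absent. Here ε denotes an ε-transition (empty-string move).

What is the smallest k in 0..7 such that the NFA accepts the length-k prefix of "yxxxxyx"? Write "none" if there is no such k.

2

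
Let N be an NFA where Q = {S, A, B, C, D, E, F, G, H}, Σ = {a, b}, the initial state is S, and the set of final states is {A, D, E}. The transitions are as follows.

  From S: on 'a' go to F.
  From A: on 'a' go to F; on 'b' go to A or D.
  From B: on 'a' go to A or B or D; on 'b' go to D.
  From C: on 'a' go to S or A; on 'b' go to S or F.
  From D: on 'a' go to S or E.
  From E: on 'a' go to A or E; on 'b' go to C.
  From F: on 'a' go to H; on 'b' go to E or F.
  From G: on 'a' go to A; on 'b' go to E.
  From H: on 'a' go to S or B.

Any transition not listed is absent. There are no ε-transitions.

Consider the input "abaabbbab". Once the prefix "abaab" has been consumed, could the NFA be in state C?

Start in {S}.
Read 'a': S→{F}; now {F}.
Read 'b': F→{E, F}; now {E, F}.
Read 'a': E→{A, E}, F→{H}; now {A, E, H}.
Read 'a': A→{F}, E→{A, E}, H→{S, B}; now {S, A, B, E, F}.
Read 'b': S→∅, A→{A, D}, B→{D}, E→{C}, F→{E, F}; now {A, C, D, E, F}.
State C is in {A, C, D, E, F}.

Yes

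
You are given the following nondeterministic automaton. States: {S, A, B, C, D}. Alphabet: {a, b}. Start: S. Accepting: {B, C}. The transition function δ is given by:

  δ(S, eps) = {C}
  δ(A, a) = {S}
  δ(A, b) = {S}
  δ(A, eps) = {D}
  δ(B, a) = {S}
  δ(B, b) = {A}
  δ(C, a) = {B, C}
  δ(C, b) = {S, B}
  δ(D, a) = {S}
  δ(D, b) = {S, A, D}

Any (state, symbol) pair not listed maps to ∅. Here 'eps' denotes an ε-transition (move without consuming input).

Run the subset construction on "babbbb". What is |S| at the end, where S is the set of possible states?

Start: ε-closure({S}) = {S, C}.
Read 'b': S→∅, C→{S, B}; union {S, B}; ε-closure = {S, B, C}.
Read 'a': S→∅, B→{S}, C→{B, C}; now {S, B, C}.
Read 'b': S→∅, B→{A}, C→{S, B}; union {S, A, B}; ε-closure = {S, A, B, C, D}.
Read 'b': S→∅, A→{S}, B→{A}, C→{S, B}, D→{S, A, D}; union {S, A, B, D}; ε-closure = {S, A, B, C, D}.
Read 'b': S→∅, A→{S}, B→{A}, C→{S, B}, D→{S, A, D}; union {S, A, B, D}; ε-closure = {S, A, B, C, D}.
Read 'b': S→∅, A→{S}, B→{A}, C→{S, B}, D→{S, A, D}; union {S, A, B, D}; ε-closure = {S, A, B, C, D}.
That set has 5 states.

5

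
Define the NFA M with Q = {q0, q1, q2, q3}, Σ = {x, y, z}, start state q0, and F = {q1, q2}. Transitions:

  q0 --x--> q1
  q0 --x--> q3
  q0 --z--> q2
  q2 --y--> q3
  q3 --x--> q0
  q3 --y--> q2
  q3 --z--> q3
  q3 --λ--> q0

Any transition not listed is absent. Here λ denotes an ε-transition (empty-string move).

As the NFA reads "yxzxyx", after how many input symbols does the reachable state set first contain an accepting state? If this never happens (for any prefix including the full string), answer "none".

Start in {q0}.
Read 'y': q0→∅; now ∅.
The set is empty and remains empty for the remaining 5 symbols.
No reachable set along the way intersects F.

none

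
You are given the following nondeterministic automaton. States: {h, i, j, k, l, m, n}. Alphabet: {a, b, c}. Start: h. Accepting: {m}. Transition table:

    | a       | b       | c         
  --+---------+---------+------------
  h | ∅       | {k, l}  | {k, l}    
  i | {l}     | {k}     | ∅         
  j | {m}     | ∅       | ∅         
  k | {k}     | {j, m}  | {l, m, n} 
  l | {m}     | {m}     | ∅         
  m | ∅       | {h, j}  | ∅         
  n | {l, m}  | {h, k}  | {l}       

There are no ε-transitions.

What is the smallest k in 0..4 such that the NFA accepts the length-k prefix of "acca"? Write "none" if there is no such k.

Start in {h}.
Read 'a': {h} → ∅.
The set is empty and remains empty for the remaining 3 symbols.
No reachable set along the way intersects F.

none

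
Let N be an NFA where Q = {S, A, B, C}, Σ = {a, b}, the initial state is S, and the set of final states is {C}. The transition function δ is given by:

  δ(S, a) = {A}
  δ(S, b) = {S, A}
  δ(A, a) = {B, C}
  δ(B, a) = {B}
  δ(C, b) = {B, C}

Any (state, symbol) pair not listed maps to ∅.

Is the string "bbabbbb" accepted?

Start in {S}.
Read 'b': {S} → {S, A}.
Read 'b': {S, A} → {S, A}.
Read 'a': {S, A} → {A, B, C}.
Read 'b': {A, B, C} → {B, C}.
Read 'b': {B, C} → {B, C}.
Read 'b': {B, C} → {B, C}.
Read 'b': {B, C} → {B, C}.
The final set {B, C} contains the accepting state C.

Yes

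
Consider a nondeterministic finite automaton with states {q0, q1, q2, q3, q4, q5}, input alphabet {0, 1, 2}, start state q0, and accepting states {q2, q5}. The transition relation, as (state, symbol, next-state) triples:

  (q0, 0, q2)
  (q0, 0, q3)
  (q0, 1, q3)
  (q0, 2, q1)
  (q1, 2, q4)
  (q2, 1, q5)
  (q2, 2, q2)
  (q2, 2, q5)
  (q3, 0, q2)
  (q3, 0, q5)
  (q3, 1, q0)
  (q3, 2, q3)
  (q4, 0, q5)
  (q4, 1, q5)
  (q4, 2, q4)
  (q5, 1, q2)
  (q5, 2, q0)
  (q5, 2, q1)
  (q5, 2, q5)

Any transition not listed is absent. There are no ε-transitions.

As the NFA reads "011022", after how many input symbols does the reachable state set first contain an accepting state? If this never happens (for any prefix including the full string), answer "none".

Start in {q0}.
Read '0': q0→{q2, q3}; now {q2, q3}.
None of the earlier sets intersect F, but {q2, q3} does.

1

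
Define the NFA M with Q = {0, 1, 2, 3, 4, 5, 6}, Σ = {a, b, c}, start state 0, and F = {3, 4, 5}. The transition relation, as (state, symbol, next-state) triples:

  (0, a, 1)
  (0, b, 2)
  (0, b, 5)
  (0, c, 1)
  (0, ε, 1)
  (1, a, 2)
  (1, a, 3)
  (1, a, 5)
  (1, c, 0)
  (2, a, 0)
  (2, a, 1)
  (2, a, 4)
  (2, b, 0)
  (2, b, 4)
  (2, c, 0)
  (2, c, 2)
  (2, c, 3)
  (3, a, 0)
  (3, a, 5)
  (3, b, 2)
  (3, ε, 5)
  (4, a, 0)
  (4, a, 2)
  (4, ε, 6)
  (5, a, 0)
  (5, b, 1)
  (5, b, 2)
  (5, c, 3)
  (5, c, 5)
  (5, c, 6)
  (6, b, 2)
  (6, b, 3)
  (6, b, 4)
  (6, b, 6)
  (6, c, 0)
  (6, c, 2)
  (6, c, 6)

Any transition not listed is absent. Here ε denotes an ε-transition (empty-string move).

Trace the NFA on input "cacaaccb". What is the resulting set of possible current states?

Start: ε-closure({0}) = {0, 1}.
Read 'c': {0, 1} → {0, 1}.
Read 'a': {0, 1} → {1, 2, 3, 5}.
Read 'c': {1, 2, 3, 5} → {0, 1, 2, 3, 5, 6}.
Read 'a': {0, 1, 2, 3, 5, 6} → {0, 1, 2, 3, 4, 5, 6}.
Read 'a': {0, 1, 2, 3, 4, 5, 6} → {0, 1, 2, 3, 4, 5, 6}.
Read 'c': {0, 1, 2, 3, 4, 5, 6} → {0, 1, 2, 3, 5, 6}.
Read 'c': {0, 1, 2, 3, 5, 6} → {0, 1, 2, 3, 5, 6}.
Read 'b': {0, 1, 2, 3, 5, 6} → {0, 1, 2, 3, 4, 5, 6}.

{0, 1, 2, 3, 4, 5, 6}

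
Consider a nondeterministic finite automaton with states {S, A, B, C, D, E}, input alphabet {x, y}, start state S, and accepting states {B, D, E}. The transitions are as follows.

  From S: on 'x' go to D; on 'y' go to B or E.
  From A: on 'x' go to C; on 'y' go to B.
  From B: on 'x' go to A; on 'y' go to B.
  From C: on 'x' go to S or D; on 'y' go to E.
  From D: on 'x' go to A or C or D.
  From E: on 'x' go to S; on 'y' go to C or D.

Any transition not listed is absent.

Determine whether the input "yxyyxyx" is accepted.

No

Start in {S}.
Read 'y': S→{B, E}; now {B, E}.
Read 'x': B→{A}, E→{S}; now {S, A}.
Read 'y': S→{B, E}, A→{B}; now {B, E}.
Read 'y': B→{B}, E→{C, D}; now {B, C, D}.
Read 'x': B→{A}, C→{S, D}, D→{A, C, D}; now {S, A, C, D}.
Read 'y': S→{B, E}, A→{B}, C→{E}, D→∅; now {B, E}.
Read 'x': B→{A}, E→{S}; now {S, A}.
The final set {S, A} contains no accepting state.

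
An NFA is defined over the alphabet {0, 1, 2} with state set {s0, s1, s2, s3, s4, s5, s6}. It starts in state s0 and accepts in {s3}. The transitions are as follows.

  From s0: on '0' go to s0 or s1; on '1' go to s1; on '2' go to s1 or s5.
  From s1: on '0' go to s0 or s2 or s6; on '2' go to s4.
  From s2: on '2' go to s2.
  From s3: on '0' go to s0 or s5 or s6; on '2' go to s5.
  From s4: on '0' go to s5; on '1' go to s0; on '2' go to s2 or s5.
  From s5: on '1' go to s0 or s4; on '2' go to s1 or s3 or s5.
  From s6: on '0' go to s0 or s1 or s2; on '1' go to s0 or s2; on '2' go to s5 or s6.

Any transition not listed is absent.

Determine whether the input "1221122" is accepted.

Yes

Start in {s0}.
Read '1': {s0} → {s1}.
Read '2': {s1} → {s4}.
Read '2': {s4} → {s2, s5}.
Read '1': {s2, s5} → {s0, s4}.
Read '1': {s0, s4} → {s0, s1}.
Read '2': {s0, s1} → {s1, s4, s5}.
Read '2': {s1, s4, s5} → {s1, s2, s3, s4, s5}.
The final set {s1, s2, s3, s4, s5} contains the accepting state s3.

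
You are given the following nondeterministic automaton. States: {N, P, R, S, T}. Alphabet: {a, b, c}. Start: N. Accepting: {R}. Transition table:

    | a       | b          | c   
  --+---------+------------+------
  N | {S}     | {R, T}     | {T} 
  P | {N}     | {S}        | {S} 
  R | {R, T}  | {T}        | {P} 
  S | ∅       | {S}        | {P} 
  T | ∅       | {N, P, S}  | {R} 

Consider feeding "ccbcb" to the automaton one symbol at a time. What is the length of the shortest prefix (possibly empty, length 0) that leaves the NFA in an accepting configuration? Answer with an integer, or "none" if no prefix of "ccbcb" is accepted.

2

Start in {N}.
Read 'c': N→{T}; now {T}.
Read 'c': T→{R}; now {R}.
None of the earlier sets intersect F, but {R} does.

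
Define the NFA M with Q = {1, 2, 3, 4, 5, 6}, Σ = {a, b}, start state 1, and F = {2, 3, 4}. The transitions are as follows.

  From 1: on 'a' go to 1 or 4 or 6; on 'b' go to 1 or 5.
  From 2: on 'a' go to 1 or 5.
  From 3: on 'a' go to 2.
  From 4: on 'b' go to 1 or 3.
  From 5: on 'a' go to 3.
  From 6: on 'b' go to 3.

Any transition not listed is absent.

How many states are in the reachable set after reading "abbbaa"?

Start in {1}.
Read 'a': 1→{1, 4, 6}; now {1, 4, 6}.
Read 'b': 1→{1, 5}, 4→{1, 3}, 6→{3}; now {1, 3, 5}.
Read 'b': 1→{1, 5}, 3→∅, 5→∅; now {1, 5}.
Read 'b': 1→{1, 5}, 5→∅; now {1, 5}.
Read 'a': 1→{1, 4, 6}, 5→{3}; now {1, 3, 4, 6}.
Read 'a': 1→{1, 4, 6}, 3→{2}, 4→∅, 6→∅; now {1, 2, 4, 6}.
That set has 4 states.

4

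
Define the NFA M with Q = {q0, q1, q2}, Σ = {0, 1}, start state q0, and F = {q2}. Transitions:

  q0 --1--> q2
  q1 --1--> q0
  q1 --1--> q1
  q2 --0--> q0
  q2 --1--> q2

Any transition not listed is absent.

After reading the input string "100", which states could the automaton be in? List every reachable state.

Start in {q0}.
Read '1': {q0} → {q2}.
Read '0': {q2} → {q0}.
Read '0': {q0} → ∅.

∅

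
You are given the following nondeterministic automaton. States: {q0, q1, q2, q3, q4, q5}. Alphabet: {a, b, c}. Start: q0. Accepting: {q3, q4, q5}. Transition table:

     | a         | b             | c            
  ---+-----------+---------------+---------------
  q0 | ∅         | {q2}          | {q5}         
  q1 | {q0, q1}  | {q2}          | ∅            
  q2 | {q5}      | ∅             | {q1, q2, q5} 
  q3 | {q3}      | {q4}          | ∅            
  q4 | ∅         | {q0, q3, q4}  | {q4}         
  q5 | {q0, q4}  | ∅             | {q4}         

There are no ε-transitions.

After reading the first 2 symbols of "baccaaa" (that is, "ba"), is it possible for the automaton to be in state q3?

No

Start in {q0}.
Read 'b': {q0} → {q2}.
Read 'a': {q2} → {q5}.
State q3 is not in {q5}.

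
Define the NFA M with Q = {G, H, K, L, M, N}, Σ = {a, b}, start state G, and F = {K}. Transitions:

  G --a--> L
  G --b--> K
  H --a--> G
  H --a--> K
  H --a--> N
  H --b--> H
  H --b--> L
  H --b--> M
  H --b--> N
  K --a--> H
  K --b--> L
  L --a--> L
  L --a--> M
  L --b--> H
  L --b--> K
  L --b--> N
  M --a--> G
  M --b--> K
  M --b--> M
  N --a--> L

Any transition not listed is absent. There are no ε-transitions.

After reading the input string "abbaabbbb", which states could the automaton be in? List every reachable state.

Start in {G}.
Read 'a': G→{L}; now {L}.
Read 'b': L→{H, K, N}; now {H, K, N}.
Read 'b': H→{H, L, M, N}, K→{L}, N→∅; now {H, L, M, N}.
Read 'a': H→{G, K, N}, L→{L, M}, M→{G}, N→{L}; now {G, K, L, M, N}.
Read 'a': G→{L}, K→{H}, L→{L, M}, M→{G}, N→{L}; now {G, H, L, M}.
Read 'b': G→{K}, H→{H, L, M, N}, L→{H, K, N}, M→{K, M}; now {H, K, L, M, N}.
Read 'b': H→{H, L, M, N}, K→{L}, L→{H, K, N}, M→{K, M}, N→∅; now {H, K, L, M, N}.
Read 'b': H→{H, L, M, N}, K→{L}, L→{H, K, N}, M→{K, M}, N→∅; now {H, K, L, M, N}.
Read 'b': H→{H, L, M, N}, K→{L}, L→{H, K, N}, M→{K, M}, N→∅; now {H, K, L, M, N}.

{H, K, L, M, N}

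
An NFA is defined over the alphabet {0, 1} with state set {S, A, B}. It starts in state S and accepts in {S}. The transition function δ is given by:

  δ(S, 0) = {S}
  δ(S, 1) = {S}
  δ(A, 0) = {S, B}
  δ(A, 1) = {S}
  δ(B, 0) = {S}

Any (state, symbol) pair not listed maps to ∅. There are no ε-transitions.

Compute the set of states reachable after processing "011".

Start in {S}.
Read '0': {S} → {S}.
Read '1': {S} → {S}.
Read '1': {S} → {S}.

{S}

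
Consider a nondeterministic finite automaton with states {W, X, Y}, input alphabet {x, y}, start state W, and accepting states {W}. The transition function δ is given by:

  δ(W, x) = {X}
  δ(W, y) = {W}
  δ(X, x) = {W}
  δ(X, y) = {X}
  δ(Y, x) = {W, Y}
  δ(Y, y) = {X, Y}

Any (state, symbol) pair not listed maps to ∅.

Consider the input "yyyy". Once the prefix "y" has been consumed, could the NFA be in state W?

Yes

Start in {W}.
Read 'y': {W} → {W}.
State W is in {W}.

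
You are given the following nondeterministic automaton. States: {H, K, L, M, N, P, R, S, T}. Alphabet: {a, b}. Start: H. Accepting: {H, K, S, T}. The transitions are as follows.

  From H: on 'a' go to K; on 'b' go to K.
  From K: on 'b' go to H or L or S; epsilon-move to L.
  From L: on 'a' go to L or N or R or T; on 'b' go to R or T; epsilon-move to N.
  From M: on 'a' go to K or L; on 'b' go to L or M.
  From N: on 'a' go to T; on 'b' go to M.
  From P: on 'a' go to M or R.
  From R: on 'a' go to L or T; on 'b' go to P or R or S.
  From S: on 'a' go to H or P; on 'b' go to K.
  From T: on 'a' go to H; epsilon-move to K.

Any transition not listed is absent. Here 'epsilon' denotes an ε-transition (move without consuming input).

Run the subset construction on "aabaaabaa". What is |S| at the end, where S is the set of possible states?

7

Start in {H}.
Read 'a': {H} → {K, L, N}.
Read 'a': {K, L, N} → {K, L, N, R, T}.
Read 'b': {K, L, N, R, T} → {H, K, L, M, N, P, R, S, T}.
Read 'a': {H, K, L, M, N, P, R, S, T} → {H, K, L, M, N, P, R, T}.
Read 'a': {H, K, L, M, N, P, R, T} → {H, K, L, M, N, R, T}.
Read 'a': {H, K, L, M, N, R, T} → {H, K, L, N, R, T}.
Read 'b': {H, K, L, N, R, T} → {H, K, L, M, N, P, R, S, T}.
Read 'a': {H, K, L, M, N, P, R, S, T} → {H, K, L, M, N, P, R, T}.
Read 'a': {H, K, L, M, N, P, R, T} → {H, K, L, M, N, R, T}.
That set has 7 states.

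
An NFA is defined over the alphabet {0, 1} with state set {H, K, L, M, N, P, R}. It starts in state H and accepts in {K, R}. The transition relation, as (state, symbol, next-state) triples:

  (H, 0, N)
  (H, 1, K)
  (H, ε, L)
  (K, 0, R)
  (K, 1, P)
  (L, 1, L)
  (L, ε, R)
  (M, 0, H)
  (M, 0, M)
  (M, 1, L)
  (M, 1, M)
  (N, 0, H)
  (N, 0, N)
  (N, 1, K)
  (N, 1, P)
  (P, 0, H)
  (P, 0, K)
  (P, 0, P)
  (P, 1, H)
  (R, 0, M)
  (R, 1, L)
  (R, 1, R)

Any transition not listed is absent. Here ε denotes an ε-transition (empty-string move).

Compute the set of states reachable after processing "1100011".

{H, K, L, M, P, R}

Start: ε-closure({H}) = {H, L, R}.
Read '1': H→{K}, L→{L}, R→{L, R}; now {K, L, R}.
Read '1': K→{P}, L→{L}, R→{L, R}; now {L, P, R}.
Read '0': L→∅, P→{H, K, P}, R→{M}; union {H, K, M, P}; ε-closure = {H, K, L, M, P, R}.
Read '0': H→{N}, K→{R}, L→∅, M→{H, M}, P→{H, K, P}, R→{M}; union {H, K, M, N, P, R}; ε-closure = {H, K, L, M, N, P, R}.
Read '0': H→{N}, K→{R}, L→∅, M→{H, M}, N→{H, N}, P→{H, K, P}, R→{M}; union {H, K, M, N, P, R}; ε-closure = {H, K, L, M, N, P, R}.
Read '1': H→{K}, K→{P}, L→{L}, M→{L, M}, N→{K, P}, P→{H}, R→{L, R}; now {H, K, L, M, P, R}.
Read '1': H→{K}, K→{P}, L→{L}, M→{L, M}, P→{H}, R→{L, R}; now {H, K, L, M, P, R}.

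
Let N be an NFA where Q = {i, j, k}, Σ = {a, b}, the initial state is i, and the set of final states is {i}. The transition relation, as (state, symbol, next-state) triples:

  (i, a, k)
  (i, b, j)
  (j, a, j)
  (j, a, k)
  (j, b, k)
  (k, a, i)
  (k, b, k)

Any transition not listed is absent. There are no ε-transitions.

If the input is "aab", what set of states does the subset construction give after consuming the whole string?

{j}

Start in {i}.
Read 'a': i→{k}; now {k}.
Read 'a': k→{i}; now {i}.
Read 'b': i→{j}; now {j}.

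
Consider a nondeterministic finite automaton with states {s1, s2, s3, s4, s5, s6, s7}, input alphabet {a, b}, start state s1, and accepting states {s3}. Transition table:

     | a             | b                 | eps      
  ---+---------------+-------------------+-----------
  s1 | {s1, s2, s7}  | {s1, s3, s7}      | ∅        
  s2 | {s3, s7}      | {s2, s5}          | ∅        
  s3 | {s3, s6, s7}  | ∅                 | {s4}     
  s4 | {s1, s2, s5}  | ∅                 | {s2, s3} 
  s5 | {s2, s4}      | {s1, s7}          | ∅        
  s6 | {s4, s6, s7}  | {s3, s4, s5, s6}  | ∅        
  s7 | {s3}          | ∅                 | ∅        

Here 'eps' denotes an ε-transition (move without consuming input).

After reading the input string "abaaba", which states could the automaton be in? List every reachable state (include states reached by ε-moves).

{s1, s2, s3, s4, s5, s6, s7}

Start in {s1}.
Read 'a': s1→{s1, s2, s7}; now {s1, s2, s7}.
Read 'b': s1→{s1, s3, s7}, s2→{s2, s5}, s7→∅; union {s1, s2, s3, s5, s7}; ε-closure = {s1, s2, s3, s4, s5, s7}.
Read 'a': s1→{s1, s2, s7}, s2→{s3, s7}, s3→{s3, s6, s7}, s4→{s1, s2, s5}, s5→{s2, s4}, s7→{s3}; now {s1, s2, s3, s4, s5, s6, s7}.
Read 'a': s1→{s1, s2, s7}, s2→{s3, s7}, s3→{s3, s6, s7}, s4→{s1, s2, s5}, s5→{s2, s4}, s6→{s4, s6, s7}, s7→{s3}; now {s1, s2, s3, s4, s5, s6, s7}.
Read 'b': s1→{s1, s3, s7}, s2→{s2, s5}, s3→∅, s4→∅, s5→{s1, s7}, s6→{s3, s4, s5, s6}, s7→∅; now {s1, s2, s3, s4, s5, s6, s7}.
Read 'a': s1→{s1, s2, s7}, s2→{s3, s7}, s3→{s3, s6, s7}, s4→{s1, s2, s5}, s5→{s2, s4}, s6→{s4, s6, s7}, s7→{s3}; now {s1, s2, s3, s4, s5, s6, s7}.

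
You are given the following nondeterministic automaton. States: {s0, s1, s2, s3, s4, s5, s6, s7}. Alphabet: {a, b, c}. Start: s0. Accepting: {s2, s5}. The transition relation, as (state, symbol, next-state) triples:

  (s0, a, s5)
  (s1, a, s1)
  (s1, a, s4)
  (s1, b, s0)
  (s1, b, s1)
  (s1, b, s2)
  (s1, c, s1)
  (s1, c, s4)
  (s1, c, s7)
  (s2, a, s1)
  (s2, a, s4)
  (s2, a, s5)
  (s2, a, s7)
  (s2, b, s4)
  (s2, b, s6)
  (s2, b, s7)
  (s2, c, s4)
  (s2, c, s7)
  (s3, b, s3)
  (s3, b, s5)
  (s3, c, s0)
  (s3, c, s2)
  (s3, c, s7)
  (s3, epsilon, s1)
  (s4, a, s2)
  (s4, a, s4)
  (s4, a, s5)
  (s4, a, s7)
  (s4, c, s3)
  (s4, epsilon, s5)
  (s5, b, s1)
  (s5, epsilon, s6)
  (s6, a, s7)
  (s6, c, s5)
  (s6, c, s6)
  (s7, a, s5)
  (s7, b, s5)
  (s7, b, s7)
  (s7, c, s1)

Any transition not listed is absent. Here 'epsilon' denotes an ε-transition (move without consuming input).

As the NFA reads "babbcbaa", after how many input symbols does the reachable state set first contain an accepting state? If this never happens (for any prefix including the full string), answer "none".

Start in {s0}.
Read 'b': s0→∅; now ∅.
The set is empty and remains empty for the remaining 7 symbols.
No reachable set along the way intersects F.

none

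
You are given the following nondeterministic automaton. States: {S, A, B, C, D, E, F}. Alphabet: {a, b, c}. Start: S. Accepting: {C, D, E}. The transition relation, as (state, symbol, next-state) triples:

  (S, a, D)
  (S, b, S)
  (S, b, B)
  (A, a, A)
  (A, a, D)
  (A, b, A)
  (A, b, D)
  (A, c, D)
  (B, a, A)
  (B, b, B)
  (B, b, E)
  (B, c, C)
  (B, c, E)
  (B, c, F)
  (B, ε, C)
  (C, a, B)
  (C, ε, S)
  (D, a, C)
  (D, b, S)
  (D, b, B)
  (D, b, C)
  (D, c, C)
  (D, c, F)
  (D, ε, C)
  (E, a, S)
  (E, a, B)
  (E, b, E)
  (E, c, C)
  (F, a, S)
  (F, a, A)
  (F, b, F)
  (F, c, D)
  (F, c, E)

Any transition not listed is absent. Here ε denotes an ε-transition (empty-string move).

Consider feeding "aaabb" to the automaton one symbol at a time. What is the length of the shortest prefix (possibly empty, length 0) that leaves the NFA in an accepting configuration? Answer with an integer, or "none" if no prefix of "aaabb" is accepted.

Start in {S}.
Read 'a': S→{D}; union {D}; ε-closure = {S, C, D}.
None of the earlier sets intersect F, but {S, C, D} does.

1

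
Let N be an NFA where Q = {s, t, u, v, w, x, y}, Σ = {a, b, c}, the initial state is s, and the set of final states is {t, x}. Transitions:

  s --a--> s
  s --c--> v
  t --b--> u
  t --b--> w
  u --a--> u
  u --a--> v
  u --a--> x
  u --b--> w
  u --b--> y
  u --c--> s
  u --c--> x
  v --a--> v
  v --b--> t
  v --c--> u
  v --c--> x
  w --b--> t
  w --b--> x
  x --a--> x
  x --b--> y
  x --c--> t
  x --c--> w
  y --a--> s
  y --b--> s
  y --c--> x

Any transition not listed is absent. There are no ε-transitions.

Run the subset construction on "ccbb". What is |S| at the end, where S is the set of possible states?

Start in {s}.
Read 'c': s→{v}; now {v}.
Read 'c': v→{u, x}; now {u, x}.
Read 'b': u→{w, y}, x→{y}; now {w, y}.
Read 'b': w→{t, x}, y→{s}; now {s, t, x}.
That set has 3 states.

3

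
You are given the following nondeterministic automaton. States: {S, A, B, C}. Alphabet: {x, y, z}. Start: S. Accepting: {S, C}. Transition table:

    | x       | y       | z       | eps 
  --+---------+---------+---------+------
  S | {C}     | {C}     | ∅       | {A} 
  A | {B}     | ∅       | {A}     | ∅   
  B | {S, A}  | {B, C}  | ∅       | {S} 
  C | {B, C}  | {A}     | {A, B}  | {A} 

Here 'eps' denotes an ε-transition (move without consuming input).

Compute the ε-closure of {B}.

{S, A, B}

Begin with {B}.
ε-move B → S; add S.
ε-move S → A; add A.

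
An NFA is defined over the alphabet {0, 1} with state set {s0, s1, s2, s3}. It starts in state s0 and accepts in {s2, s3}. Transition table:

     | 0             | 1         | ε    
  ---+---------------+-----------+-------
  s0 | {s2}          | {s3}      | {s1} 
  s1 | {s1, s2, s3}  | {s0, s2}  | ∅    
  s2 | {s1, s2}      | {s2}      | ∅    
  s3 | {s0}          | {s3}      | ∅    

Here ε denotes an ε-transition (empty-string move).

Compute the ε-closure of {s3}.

{s3}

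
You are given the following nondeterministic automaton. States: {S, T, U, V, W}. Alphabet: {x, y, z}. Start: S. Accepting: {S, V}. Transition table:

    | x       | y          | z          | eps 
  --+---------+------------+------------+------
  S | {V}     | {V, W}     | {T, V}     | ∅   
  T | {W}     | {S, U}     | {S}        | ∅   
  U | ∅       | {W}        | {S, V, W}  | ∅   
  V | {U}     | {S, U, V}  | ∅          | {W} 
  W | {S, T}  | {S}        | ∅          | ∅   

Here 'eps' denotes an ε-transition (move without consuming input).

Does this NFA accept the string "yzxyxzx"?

Start in {S}.
Read 'y': S→{V, W}; now {V, W}.
Read 'z': V→∅, W→∅; now ∅.
The set is empty and remains empty for the remaining 5 symbols.
The final set ∅ contains no accepting state.

No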